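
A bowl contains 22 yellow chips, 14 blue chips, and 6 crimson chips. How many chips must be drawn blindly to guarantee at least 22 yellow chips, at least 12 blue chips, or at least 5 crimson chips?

37

The worst case stops just short of every target: 21 yellow, 11 blue, 4 crimson — 21 + 11 + 4 = 36 chips.
One more chip must push some color to its target, so 36 + 1 = 37.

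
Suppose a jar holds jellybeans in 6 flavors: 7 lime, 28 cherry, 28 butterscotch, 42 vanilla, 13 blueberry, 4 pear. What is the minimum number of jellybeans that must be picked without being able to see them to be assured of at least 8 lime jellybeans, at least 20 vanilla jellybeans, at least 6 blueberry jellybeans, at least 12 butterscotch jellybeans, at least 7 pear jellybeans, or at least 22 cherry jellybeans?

68

Each of the 6 flavors has its own threshold; avoid all of them simultaneously.
The worst case stops just short of every target: 7 lime, 21 cherry, 11 butterscotch, 19 vanilla, 5 blueberry, all 4 pear — 7 + 21 + 11 + 19 + 5 + 4 = 67 jellybeans.
One more jellybean must push some flavor to its target, so 67 + 1 = 68.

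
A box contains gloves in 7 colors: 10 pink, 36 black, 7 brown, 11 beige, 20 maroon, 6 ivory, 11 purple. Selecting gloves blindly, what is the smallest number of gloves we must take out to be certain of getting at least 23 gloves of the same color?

In the worst case we take at most 22 of each color, but all 10 pink, all 7 brown, all 11 beige, all 20 maroon, all 6 ivory, and all 11 purple (fewer than 22), giving 10 + 22 + 7 + 11 + 20 + 6 + 11 = 87.
One more glove then forces some color to 23, so 87 + 1 = 88.

88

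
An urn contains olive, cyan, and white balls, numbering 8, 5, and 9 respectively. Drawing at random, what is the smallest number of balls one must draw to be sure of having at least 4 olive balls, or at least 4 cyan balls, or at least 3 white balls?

The worst case stops just short of every target: 3 olive, 3 cyan, 2 white — 3 + 3 + 2 = 8 balls.
One more ball must push some color to its target, so 8 + 1 = 9.

9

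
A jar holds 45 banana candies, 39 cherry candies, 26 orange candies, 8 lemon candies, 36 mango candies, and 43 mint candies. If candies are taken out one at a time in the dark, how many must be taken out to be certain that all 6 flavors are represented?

The hardest flavor to obtain is lemon: we could draw every other candy first — 197 − 8 = 189 candies — without a single lemon one.
The next draw must be lemon, so 189 + 1 = 190.

190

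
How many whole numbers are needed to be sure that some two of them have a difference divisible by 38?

39

Two integers differ by a multiple of 38 exactly when they share a remainder mod 38.
There are 38 residue classes mod 38, so 38 integers can all lie in distinct classes.
One more integer must repeat a residue, giving a difference divisible by 38. So n = 38 + 1 = 39.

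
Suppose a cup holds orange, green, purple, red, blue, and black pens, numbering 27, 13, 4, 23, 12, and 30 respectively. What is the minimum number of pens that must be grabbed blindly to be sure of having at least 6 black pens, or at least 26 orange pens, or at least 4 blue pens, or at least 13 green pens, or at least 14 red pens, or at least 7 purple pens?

63

The worst case stops just short of every target: 25 orange, 12 green, all 4 purple, 13 red, 3 blue, 5 black — 25 + 12 + 4 + 13 + 3 + 5 = 62 pens.
One more pen must push some ink color to its target, so 62 + 1 = 63.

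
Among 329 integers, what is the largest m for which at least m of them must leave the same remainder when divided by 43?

8

The 329 integers fall into 43 residue classes modulo 43.
If each of the 43 residue classes modulo 43 held at most 7, the total would be at most 43 × 7 = 301 < 329, a contradiction.
So at least one holds ⌈329/43⌉ = 8.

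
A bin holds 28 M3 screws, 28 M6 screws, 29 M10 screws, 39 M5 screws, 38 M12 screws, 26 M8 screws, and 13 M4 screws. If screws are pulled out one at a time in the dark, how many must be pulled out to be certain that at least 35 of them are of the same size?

193

In the worst case we take at most 34 of each size, but all 28 M3, all 28 M6, all 29 M10, all 26 M8, and all 13 M4 (fewer than 34), giving 28 + 28 + 29 + 34 + 34 + 26 + 13 = 192.
One more screw then forces some size to 35, so 192 + 1 = 193.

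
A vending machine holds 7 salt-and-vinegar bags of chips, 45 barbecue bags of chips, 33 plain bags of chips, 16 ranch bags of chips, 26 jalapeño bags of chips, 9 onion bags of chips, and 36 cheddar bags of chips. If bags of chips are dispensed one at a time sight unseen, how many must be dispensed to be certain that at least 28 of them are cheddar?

To avoid cheddar bags of chips as long as possible, exhaust the other 6 flavors first.
The worst case draws every non-cheddar bag of chips first: 7 + 45 + 33 + 16 + 26 + 9 = 136.
The next 28 draws are then forced to be cheddar, giving 136 + 28 = 164.

164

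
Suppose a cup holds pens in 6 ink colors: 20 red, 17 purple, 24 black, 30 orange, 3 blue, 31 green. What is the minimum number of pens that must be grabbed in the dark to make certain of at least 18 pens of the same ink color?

Treat the 6 ink colors as pigeonholes.
In the worst case we take at most 17 of each ink color, but all 3 blue (fewer than 17), giving 17 + 17 + 17 + 17 + 3 + 17 = 88.
One more pen then forces some ink color to 18, so 88 + 1 = 89.

89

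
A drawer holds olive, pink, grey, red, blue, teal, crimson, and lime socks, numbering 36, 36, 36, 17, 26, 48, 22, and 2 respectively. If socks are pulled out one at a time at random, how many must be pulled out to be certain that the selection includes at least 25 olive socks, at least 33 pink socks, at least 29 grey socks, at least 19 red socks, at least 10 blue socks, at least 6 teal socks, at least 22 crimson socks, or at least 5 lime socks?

139

The worst case stops just short of every target: 24 olive, 32 pink, 28 grey, all 17 red, 9 blue, 5 teal, 21 crimson, all 2 lime — 24 + 32 + 28 + 17 + 9 + 5 + 21 + 2 = 138 socks.
One more sock must push some color to its target, so 138 + 1 = 139.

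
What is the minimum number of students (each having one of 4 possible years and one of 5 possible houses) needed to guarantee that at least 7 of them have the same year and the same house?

There are 4 × 5 = 20 (year, house) combinations acting as pigeonholes.
With 20 × 6 = 120 students we could place exactly 6 in each, with no (year, house) pair reaching 7.
One more forces some (year, house) pair to hold 7, so 120 + 1 = 121.

121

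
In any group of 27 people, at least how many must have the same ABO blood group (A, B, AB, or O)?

7

There are 4 ABO blood groups, which serve as the pigeonholes.
If each of the 4 ABO blood groups held at most 6, the total would be at most 4 × 6 = 24 < 27, a contradiction.
So at least one holds ⌈27/4⌉ = 7.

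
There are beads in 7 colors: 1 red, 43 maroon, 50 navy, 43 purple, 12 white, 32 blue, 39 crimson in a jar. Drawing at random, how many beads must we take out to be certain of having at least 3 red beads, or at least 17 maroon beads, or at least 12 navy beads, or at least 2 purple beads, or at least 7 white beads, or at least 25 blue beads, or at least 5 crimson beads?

64

The worst case stops just short of every target: all 1 red, 16 maroon, 11 navy, 1 purple, 6 white, 24 blue, 4 crimson — 1 + 16 + 11 + 1 + 6 + 24 + 4 = 63 beads.
One more bead must push some color to its target, so 63 + 1 = 64.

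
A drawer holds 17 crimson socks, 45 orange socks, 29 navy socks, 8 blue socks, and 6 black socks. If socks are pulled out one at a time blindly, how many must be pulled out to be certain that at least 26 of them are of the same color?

Treat the 5 colors as pigeonholes.
In the worst case we take at most 25 of each color, but all 17 crimson, all 8 blue, and all 6 black (fewer than 25), giving 17 + 25 + 25 + 8 + 6 = 81.
One more sock then forces some color to 26, so 81 + 1 = 82.

82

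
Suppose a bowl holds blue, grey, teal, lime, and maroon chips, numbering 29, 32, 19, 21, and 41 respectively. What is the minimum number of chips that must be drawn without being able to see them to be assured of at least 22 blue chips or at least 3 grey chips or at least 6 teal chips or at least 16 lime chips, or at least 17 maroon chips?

60

The worst case stops just short of every target: 21 blue, 2 grey, 5 teal, 15 lime, 16 maroon — 21 + 2 + 5 + 15 + 16 = 59 chips.
One more chip must push some color to its target, so 59 + 1 = 60.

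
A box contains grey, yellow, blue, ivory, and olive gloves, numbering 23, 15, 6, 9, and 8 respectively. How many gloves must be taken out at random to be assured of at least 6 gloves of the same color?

26

Treat the 5 colors as pigeonholes.
The worst case takes 5 gloves of each color without reaching 6 of any: 5 × 5 = 25.
The next glove must bring some color to 6, so 25 + 1 = 26.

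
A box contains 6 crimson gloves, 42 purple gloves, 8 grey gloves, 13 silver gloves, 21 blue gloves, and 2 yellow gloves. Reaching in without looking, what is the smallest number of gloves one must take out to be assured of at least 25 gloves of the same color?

75

In the worst case we take at most 24 of each color, but all 6 crimson, all 8 grey, all 13 silver, all 21 blue, and all 2 yellow (fewer than 24), giving 6 + 24 + 8 + 13 + 21 + 2 = 74.
One more glove then forces some color to 25, so 74 + 1 = 75.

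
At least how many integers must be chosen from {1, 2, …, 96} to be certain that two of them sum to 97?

49

Partition {1, …, 96} into 48 pairs: {1,96}, {2,95}, …, {48,49}.
Choosing 48 integers — say the integers 1 through 48 — takes one from each pair and avoids the property.
Choosing 49 forces two into the same pair by pigeonhole, and those sum to 97. So 49.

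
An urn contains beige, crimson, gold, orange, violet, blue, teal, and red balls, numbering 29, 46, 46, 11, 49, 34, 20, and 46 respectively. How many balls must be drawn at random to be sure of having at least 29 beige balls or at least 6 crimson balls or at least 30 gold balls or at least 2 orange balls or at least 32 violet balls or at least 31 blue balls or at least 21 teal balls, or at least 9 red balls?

153

The worst case stops just short of every target: 28 beige, 5 crimson, 29 gold, 1 orange, 31 violet, 30 blue, 20 teal, 8 red — 28 + 5 + 29 + 1 + 31 + 30 + 20 + 8 = 152 balls.
One more ball must push some color to its target, so 152 + 1 = 153.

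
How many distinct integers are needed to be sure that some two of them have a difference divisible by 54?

55

Use the pigeonhole principle on residue classes: two integers differ by a multiple of 54 exactly when they share a remainder mod 54.
There are 54 residue classes mod 54, so 54 integers can all lie in distinct classes.
One more integer must repeat a residue, giving a difference divisible by 54. So n = 54 + 1 = 55.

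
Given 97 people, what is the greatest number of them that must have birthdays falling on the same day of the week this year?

14

If each of the 7 days of the week held at most 13, the total would be at most 7 × 13 = 91 < 97, a contradiction.
So at least one holds ⌈97/7⌉ = 14.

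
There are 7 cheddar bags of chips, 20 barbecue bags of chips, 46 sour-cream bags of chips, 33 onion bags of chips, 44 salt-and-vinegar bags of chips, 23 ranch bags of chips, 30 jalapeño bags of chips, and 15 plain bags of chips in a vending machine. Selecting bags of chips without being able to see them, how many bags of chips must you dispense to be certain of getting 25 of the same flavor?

Treat the 8 flavors as pigeonholes.
In the worst case we take at most 24 of each flavor, but all 7 cheddar, all 20 barbecue, all 23 ranch, and all 15 plain (fewer than 24), giving 7 + 20 + 24 + 24 + 24 + 23 + 24 + 15 = 161.
One more bag of chips then forces some flavor to 25, so 161 + 1 = 162.

162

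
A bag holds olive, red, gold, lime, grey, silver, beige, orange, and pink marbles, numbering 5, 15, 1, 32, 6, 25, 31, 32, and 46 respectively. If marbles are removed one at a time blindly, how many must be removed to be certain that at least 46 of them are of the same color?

193

Treat the 9 colors as pigeonholes.
In the worst case we take at most 45 of each color, but all 5 olive, all 15 red, all 1 gold, all 32 lime, all 6 grey, all 25 silver, all 31 beige, and all 32 orange (fewer than 45), giving 5 + 15 + 1 + 32 + 6 + 25 + 31 + 32 + 45 = 192.
One more marble then forces some color to 46, so 192 + 1 = 193.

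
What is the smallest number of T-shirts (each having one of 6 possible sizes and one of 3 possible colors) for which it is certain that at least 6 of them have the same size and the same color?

91

There are 6 × 3 = 18 (size, color) combinations acting as pigeonholes.
With 18 × 5 = 90 T-shirts we could place exactly 5 in each, with no (size, color) pair reaching 6.
One more forces some (size, color) pair to hold 6, so 90 + 1 = 91.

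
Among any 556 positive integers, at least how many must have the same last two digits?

6

The 556 positive integers fall into 100 possible two-digit endings.
If each of the 100 possible two-digit endings held at most 5, the total would be at most 100 × 5 = 500 < 556, a contradiction.
So at least one holds ⌈556/100⌉ = 6.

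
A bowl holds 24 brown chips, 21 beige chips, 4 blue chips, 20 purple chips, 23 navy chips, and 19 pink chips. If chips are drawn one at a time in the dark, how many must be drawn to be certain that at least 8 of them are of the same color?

In the worst case we take at most 7 of each color, but all 4 blue (fewer than 7), giving 7 + 7 + 4 + 7 + 7 + 7 = 39.
One more chip then forces some color to 8, so 39 + 1 = 40.

40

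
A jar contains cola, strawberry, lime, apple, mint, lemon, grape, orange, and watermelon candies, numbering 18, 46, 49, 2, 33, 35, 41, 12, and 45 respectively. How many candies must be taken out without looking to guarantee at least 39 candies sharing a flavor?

Treat the 9 flavors as pigeonholes.
In the worst case we take at most 38 of each flavor, but all 18 cola, all 2 apple, all 33 mint, all 35 lemon, and all 12 orange (fewer than 38), giving 18 + 38 + 38 + 2 + 33 + 35 + 38 + 12 + 38 = 252.
One more candy then forces some flavor to 39, so 252 + 1 = 253.

253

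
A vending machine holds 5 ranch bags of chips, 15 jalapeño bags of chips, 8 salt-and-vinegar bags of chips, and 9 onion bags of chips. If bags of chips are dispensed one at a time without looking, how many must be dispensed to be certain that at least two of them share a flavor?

5

The worst case takes 1 bag of chips of each flavor without reaching 2 of any: 4 × 1 = 4.
The next bag of chips must bring some flavor to 2, so 4 + 1 = 5.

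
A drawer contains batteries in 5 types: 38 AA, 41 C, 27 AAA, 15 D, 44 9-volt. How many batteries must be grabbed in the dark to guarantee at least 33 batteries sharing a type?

In the worst case we take at most 32 of each type, but all 27 AAA and all 15 D (fewer than 32), giving 32 + 32 + 27 + 15 + 32 = 138.
One more battery then forces some type to 33, so 138 + 1 = 139.

139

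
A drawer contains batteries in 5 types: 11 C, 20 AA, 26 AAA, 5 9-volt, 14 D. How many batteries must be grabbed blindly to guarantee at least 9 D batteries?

The worst case draws every non-D battery first: 11 + 20 + 26 + 5 = 62.
The next 9 draws are then forced to be D, giving 62 + 9 = 71.

71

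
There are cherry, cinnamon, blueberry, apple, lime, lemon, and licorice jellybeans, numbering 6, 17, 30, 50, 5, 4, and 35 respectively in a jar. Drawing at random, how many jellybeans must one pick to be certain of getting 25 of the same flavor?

Treat the 7 flavors as pigeonholes.
In the worst case we take at most 24 of each flavor, but all 6 cherry, all 17 cinnamon, all 5 lime, and all 4 lemon (fewer than 24), giving 6 + 17 + 24 + 24 + 5 + 4 + 24 = 104.
One more jellybean then forces some flavor to 25, so 104 + 1 = 105.

105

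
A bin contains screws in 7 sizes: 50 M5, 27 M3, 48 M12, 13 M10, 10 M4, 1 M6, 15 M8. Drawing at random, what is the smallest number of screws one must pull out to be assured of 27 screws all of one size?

118

Treat the 7 sizes as pigeonholes.
In the worst case we take at most 26 of each size, but all 13 M10, all 10 M4, all 1 M6, and all 15 M8 (fewer than 26), giving 26 + 26 + 26 + 13 + 10 + 1 + 15 = 117.
One more screw then forces some size to 27, so 117 + 1 = 118.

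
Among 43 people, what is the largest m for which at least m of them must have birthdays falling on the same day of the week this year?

7

The 43 people fall into 7 days of the week.
If each of the 7 days of the week held at most 6, the total would be at most 7 × 6 = 42 < 43, a contradiction.
So at least one holds ⌈43/7⌉ = 7.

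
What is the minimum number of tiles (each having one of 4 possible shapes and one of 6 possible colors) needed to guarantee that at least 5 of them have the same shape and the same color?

97

There are 4 × 6 = 24 (shape, color) combinations acting as pigeonholes.
With 24 × 4 = 96 tiles we could place exactly 4 in each, with no (shape, color) pair reaching 5.
One more forces some (shape, color) pair to hold 5, so 96 + 1 = 97.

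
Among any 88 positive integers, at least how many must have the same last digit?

The 88 positive integers fall into 10 possible last digits.
If each of the 10 possible last digits held at most 8, the total would be at most 10 × 8 = 80 < 88, a contradiction.
So at least one holds ⌈88/10⌉ = 9.

9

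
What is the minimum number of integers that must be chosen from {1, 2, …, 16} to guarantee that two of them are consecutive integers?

9

Partition {1, …, 16} into 8 pairs: {1,2}, {3,4}, …, {15,16}.
Choosing 8 integers — say the 8 even numbers 2, 4, …, 16 — takes one from each pair and avoids the property.
Choosing 9 forces two into the same pair by pigeonhole, and those are consecutive. So 9.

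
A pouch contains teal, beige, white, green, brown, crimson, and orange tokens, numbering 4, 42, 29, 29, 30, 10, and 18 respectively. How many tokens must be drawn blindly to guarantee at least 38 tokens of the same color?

Treat the 7 colors as pigeonholes.
In the worst case we take at most 37 of each color, but all 4 teal, all 29 white, all 29 green, all 30 brown, all 10 crimson, and all 18 orange (fewer than 37), giving 4 + 37 + 29 + 29 + 30 + 10 + 18 = 157.
One more token then forces some color to 38, so 157 + 1 = 158.

158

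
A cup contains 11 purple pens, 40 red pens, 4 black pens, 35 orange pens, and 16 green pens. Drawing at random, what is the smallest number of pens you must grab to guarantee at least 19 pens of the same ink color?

68

In the worst case we take at most 18 of each ink color, but all 11 purple, all 4 black, and all 16 green (fewer than 18), giving 11 + 18 + 4 + 18 + 16 = 67.
One more pen then forces some ink color to 19, so 67 + 1 = 68.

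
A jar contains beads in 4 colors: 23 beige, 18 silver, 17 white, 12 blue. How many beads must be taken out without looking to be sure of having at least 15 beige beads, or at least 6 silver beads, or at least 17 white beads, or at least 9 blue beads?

44

The worst case stops just short of every target: 14 beige, 5 silver, 16 white, 8 blue — 14 + 5 + 16 + 8 = 43 beads.
One more bead must push some color to its target, so 43 + 1 = 44.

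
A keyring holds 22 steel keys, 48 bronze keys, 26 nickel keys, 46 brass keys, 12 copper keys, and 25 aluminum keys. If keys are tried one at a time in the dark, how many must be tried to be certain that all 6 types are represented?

The hardest type to obtain is copper: we could draw every other key first — 179 − 12 = 167 keys — without a single copper one.
The next draw must be copper, so 167 + 1 = 168.

168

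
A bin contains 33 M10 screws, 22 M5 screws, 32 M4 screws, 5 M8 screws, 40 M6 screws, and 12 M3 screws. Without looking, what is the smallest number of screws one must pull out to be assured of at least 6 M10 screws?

117

The worst case draws every non-M10 screw first: 22 + 32 + 5 + 40 + 12 = 111.
The next 6 draws are then forced to be M10, giving 111 + 6 = 117.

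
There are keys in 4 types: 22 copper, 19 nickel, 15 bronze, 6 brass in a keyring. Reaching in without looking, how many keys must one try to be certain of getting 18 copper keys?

58

The worst case draws every non-copper key first: 19 + 15 + 6 = 40.
The next 18 draws are then forced to be copper, giving 40 + 18 = 58.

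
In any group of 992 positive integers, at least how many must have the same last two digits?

10

There are 100 possible two-digit endings, which serve as the pigeonholes.
If each of the 100 possible two-digit endings held at most 9, the total would be at most 100 × 9 = 900 < 992, a contradiction.
So at least one holds ⌈992/100⌉ = 10.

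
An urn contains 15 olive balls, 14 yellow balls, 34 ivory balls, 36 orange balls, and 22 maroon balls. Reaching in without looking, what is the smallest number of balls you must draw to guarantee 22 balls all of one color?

In the worst case we take at most 21 of each color, but all 15 olive and all 14 yellow (fewer than 21), giving 15 + 14 + 21 + 21 + 21 = 92.
One more ball then forces some color to 22, so 92 + 1 = 93.

93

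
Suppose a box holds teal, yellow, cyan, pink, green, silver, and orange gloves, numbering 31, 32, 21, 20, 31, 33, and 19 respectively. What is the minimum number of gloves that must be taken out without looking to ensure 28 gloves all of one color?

In the worst case we take at most 27 of each color, but all 21 cyan, all 20 pink, and all 19 orange (fewer than 27), giving 27 + 27 + 21 + 20 + 27 + 27 + 19 = 168.
One more glove then forces some color to 28, so 168 + 1 = 169.

169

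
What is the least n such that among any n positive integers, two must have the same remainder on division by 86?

Two integers differ by a multiple of 86 exactly when they share a remainder mod 86.
There are 86 residue classes mod 86, so 86 integers can all lie in distinct classes.
One more integer must repeat a residue, giving a difference divisible by 86. So n = 86 + 1 = 87.

87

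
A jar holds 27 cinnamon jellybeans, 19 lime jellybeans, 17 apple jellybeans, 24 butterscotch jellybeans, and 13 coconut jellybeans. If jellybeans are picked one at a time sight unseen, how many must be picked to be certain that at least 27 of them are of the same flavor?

Treat the 5 flavors as pigeonholes.
In the worst case we take at most 26 of each flavor, but all 19 lime, all 17 apple, all 24 butterscotch, and all 13 coconut (fewer than 26), giving 26 + 19 + 17 + 24 + 13 = 99.
One more jellybean then forces some flavor to 27, so 99 + 1 = 100.

100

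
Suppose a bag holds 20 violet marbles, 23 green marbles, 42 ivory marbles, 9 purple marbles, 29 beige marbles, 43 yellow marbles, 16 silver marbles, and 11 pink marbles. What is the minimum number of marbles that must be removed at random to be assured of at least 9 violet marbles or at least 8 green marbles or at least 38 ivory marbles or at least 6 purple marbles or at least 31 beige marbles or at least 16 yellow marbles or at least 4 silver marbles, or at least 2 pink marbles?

106

The worst case stops just short of every target: 8 violet, 7 green, 37 ivory, 5 purple, all 29 beige, 15 yellow, 3 silver, 1 pink — 8 + 7 + 37 + 5 + 29 + 15 + 3 + 1 = 105 marbles.
One more marble must push some color to its target, so 105 + 1 = 106.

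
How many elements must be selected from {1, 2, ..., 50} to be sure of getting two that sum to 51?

Partition {1, …, 50} into 25 pairs: {1,50}, {2,49}, …, {25,26}.
Choosing 25 integers — say the integers 1 through 25 — takes one from each pair and avoids the property.
Choosing 26 forces two into the same pair by pigeonhole, and those sum to 51. So 26.

26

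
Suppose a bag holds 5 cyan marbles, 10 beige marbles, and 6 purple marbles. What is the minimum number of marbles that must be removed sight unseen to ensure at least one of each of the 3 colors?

The hardest color to obtain is cyan: we could draw every other marble first — 21 − 5 = 16 marbles — without a single cyan one.
The next draw must be cyan, so 16 + 1 = 17.

17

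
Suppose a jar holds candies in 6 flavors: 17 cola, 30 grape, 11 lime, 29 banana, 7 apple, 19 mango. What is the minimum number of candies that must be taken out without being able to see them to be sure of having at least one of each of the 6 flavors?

107

The hardest flavor to obtain is apple: we could draw every other candy first — 113 − 7 = 106 candies — without a single apple one.
The next draw must be apple, so 106 + 1 = 107.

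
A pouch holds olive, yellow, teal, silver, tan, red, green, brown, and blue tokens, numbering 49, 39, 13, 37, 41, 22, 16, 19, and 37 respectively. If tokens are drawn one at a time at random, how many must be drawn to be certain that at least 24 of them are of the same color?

Treat the 9 colors as pigeonholes.
In the worst case we take at most 23 of each color, but all 13 teal, all 22 red, all 16 green, and all 19 brown (fewer than 23), giving 23 + 23 + 13 + 23 + 23 + 22 + 16 + 19 + 23 = 185.
One more token then forces some color to 24, so 185 + 1 = 186.

186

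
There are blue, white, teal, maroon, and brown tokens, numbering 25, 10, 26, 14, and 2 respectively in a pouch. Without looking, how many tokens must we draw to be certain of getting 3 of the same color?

11

The worst case takes 2 tokens of each color without reaching 3 of any: 5 × 2 = 10.
The next token must bring some color to 3, so 10 + 1 = 11.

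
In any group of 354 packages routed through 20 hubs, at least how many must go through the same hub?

If each of the 20 hubs held at most 17, the total would be at most 20 × 17 = 340 < 354, a contradiction.
So at least one holds ⌈354/20⌉ = 18.

18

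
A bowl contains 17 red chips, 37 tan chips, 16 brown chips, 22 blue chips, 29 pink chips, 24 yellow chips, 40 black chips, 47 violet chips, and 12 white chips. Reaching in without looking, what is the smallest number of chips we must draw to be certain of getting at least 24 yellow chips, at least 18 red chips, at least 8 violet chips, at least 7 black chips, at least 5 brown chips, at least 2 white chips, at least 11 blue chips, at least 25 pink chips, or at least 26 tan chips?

The worst case stops just short of every target: 17 red, 25 tan, 4 brown, 10 blue, 24 pink, 23 yellow, 6 black, 7 violet, 1 white — 17 + 25 + 4 + 10 + 24 + 23 + 6 + 7 + 1 = 117 chips.
One more chip must push some color to its target, so 117 + 1 = 118.

118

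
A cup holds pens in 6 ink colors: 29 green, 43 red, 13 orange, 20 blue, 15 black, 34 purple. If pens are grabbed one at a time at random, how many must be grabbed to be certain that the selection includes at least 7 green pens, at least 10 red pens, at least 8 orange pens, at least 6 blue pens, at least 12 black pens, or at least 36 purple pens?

The worst case stops just short of every target: 6 green, 9 red, 7 orange, 5 blue, 11 black, all 34 purple — 6 + 9 + 7 + 5 + 11 + 34 = 72 pens.
One more pen must push some ink color to its target, so 72 + 1 = 73.

73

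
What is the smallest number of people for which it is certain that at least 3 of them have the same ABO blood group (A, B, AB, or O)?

There are 4 ABO blood groups acting as pigeonholes.
With 4 × 2 = 8 people we could place exactly 2 in each, with no class reaching 3.
One more forces some class to hold 3, so 8 + 1 = 9.

9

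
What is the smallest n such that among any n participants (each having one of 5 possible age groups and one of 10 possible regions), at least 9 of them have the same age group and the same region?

There are 5 × 10 = 50 (age group, region) combinations acting as pigeonholes.
With 50 × 8 = 400 participants we could place exactly 8 in each, with no (age group, region) pair reaching 9.
One more forces some (age group, region) pair to hold 9, so 400 + 1 = 401.

401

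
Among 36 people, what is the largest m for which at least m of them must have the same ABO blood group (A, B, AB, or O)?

9

There are 4 ABO blood groups, which serve as the pigeonholes.
If each of the 4 ABO blood groups held at most 8, the total would be at most 4 × 8 = 32 < 36, a contradiction.
So at least one holds ⌈36/4⌉ = 9.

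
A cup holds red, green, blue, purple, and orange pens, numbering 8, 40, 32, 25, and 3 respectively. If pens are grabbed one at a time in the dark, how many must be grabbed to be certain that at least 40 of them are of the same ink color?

108

Treat the 5 ink colors as pigeonholes.
In the worst case we take at most 39 of each ink color, but all 8 red, all 32 blue, all 25 purple, and all 3 orange (fewer than 39), giving 8 + 39 + 32 + 25 + 3 = 107.
One more pen then forces some ink color to 40, so 107 + 1 = 108.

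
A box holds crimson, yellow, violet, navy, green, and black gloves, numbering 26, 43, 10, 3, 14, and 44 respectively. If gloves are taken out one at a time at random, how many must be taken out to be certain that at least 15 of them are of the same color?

70

Treat the 6 colors as pigeonholes.
In the worst case we take at most 14 of each color, but all 10 violet and all 3 navy (fewer than 14), giving 14 + 14 + 10 + 3 + 14 + 14 = 69.
One more glove then forces some color to 15, so 69 + 1 = 70.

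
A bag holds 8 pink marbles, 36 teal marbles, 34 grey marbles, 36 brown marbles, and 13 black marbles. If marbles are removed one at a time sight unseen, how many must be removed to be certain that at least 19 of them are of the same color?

In the worst case we take at most 18 of each color, but all 8 pink and all 13 black (fewer than 18), giving 8 + 18 + 18 + 18 + 13 = 75.
One more marble then forces some color to 19, so 75 + 1 = 76.

76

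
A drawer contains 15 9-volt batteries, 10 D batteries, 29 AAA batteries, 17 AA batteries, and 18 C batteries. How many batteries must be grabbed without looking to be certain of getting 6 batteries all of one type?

The worst case takes 5 batteries of each type without reaching 6 of any: 5 × 5 = 25.
The next battery must bring some type to 6, so 25 + 1 = 26.

26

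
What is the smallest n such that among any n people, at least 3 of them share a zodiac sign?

There are 12 zodiac signs acting as pigeonholes.
With 12 × 2 = 24 people we could place exactly 2 in each, with no class reaching 3.
One more forces some class to hold 3, so 24 + 1 = 25.

25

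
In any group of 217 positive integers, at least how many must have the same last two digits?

The 217 positive integers fall into 100 possible two-digit endings.
If each of the 100 possible two-digit endings held at most 2, the total would be at most 100 × 2 = 200 < 217, a contradiction.
So at least one holds ⌈217/100⌉ = 3.

3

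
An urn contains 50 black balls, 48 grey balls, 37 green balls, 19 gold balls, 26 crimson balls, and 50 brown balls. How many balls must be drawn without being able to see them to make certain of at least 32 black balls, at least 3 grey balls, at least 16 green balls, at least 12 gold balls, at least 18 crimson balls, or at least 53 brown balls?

The worst case stops just short of every target: 31 black, 2 grey, 15 green, 11 gold, 17 crimson, all 50 brown — 31 + 2 + 15 + 11 + 17 + 50 = 126 balls.
One more ball must push some color to its target, so 126 + 1 = 127.

127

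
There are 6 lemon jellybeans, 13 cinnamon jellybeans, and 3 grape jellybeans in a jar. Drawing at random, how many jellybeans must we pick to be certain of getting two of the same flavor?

4

The worst case takes 1 jellybean of each flavor without reaching 2 of any: 3 × 1 = 3.
The next jellybean must bring some flavor to 2, so 3 + 1 = 4.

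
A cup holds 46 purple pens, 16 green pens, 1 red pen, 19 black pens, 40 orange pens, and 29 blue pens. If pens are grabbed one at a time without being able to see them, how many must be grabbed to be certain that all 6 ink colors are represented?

151

The hardest ink color to obtain is red: we could draw every other pen first — 151 − 1 = 150 pens — without a single red one.
The next draw must be red, so 150 + 1 = 151.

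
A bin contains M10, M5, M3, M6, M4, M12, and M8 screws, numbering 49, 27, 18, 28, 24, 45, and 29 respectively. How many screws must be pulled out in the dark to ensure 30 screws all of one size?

185

In the worst case we take at most 29 of each size, but all 27 M5, all 18 M3, all 28 M6, and all 24 M4 (fewer than 29), giving 29 + 27 + 18 + 28 + 24 + 29 + 29 = 184.
One more screw then forces some size to 30, so 184 + 1 = 185.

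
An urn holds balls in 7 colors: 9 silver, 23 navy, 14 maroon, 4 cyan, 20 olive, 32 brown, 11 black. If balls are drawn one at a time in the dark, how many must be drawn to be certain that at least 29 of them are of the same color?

In the worst case we take at most 28 of each color, but all 9 silver, all 23 navy, all 14 maroon, all 4 cyan, all 20 olive, and all 11 black (fewer than 28), giving 9 + 23 + 14 + 4 + 20 + 28 + 11 = 109.
One more ball then forces some color to 29, so 109 + 1 = 110.

110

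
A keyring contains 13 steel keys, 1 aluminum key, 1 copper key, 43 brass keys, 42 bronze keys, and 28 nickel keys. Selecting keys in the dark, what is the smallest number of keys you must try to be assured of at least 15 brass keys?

100

To avoid brass keys as long as possible, exhaust the other 5 types first.
The worst case draws every non-brass key first: 13 + 1 + 1 + 42 + 28 = 85.
The next 15 draws are then forced to be brass, giving 85 + 15 = 100.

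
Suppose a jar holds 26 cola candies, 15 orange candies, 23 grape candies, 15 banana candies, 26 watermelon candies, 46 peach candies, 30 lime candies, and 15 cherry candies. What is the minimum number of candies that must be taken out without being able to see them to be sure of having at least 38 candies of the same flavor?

188

In the worst case we take at most 37 of each flavor, but all 26 cola, all 15 orange, all 23 grape, all 15 banana, all 26 watermelon, all 30 lime, and all 15 cherry (fewer than 37), giving 26 + 15 + 23 + 15 + 26 + 37 + 30 + 15 = 187.
One more candy then forces some flavor to 38, so 187 + 1 = 188.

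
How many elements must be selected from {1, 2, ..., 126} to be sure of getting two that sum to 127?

Partition {1, …, 126} into 63 pairs: {1,126}, {2,125}, …, {63,64}.
Choosing 63 integers — say the integers 1 through 63 — takes one from each pair and avoids the property.
Choosing 64 forces two into the same pair by pigeonhole, and those sum to 127. So 64.

64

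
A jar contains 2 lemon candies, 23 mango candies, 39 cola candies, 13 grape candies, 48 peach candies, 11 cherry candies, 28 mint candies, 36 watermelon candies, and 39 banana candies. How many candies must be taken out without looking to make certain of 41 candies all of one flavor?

In the worst case we take at most 40 of each flavor, but all 2 lemon, all 23 mango, all 39 cola, all 13 grape, all 11 cherry, all 28 mint, all 36 watermelon, and all 39 banana (fewer than 40), giving 2 + 23 + 39 + 13 + 40 + 11 + 28 + 36 + 39 = 231.
One more candy then forces some flavor to 41, so 231 + 1 = 232.

232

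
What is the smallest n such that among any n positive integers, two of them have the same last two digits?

101

There are 100 possible two-digit endings acting as pigeonholes.
With 100 positive integers we could place one in each, avoiding any repeat.
One more forces some class to hold 2, so 100 + 1 = 101.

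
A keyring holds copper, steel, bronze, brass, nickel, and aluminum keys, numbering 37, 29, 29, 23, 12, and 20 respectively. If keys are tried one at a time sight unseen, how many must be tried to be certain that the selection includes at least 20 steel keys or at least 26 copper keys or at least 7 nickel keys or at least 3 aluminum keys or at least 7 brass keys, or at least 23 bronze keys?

The worst case stops just short of every target: 25 copper, 19 steel, 22 bronze, 6 brass, 6 nickel, 2 aluminum — 25 + 19 + 22 + 6 + 6 + 2 = 80 keys.
One more key must push some type to its target, so 80 + 1 = 81.

81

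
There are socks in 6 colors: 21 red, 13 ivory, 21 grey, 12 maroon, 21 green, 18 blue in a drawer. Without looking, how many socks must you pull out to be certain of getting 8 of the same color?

The worst case takes 7 socks of each color without reaching 8 of any: 6 × 7 = 42.
The next sock must bring some color to 8, so 42 + 1 = 43.

43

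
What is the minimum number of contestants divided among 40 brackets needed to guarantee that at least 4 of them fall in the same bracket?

121

There are 40 brackets acting as pigeonholes.
With 40 × 3 = 120 contestants we could place exactly 3 in each, with no class reaching 4.
One more forces some class to hold 4, so 120 + 1 = 121.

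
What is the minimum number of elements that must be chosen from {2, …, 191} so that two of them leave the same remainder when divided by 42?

Use the pigeonhole principle on residue classes: group the integers by remainder mod 42; there are 42 residue classes, each nonempty in this range.
Choosing one from each class (42 integers) avoids any shared remainder.
One more choice must repeat a class, so two differ by a multiple of 42. Hence 42 + 1 = 43.

43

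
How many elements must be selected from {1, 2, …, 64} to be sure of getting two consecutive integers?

Partition {1, …, 64} into 32 pairs: {1,2}, {3,4}, …, {63,64}.
Choosing 32 integers — say the 32 even numbers 2, 4, …, 64 — takes one from each pair and avoids the property.
Choosing 33 forces two into the same pair by pigeonhole, and those are consecutive. So 33.

33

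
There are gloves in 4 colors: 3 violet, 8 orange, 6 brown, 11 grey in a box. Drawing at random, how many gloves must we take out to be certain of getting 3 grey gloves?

20

To avoid grey gloves as long as possible, exhaust the other 3 colors first.
The worst case draws every non-grey glove first: 3 + 8 + 6 = 17.
The next 3 draws are then forced to be grey, giving 17 + 3 = 20.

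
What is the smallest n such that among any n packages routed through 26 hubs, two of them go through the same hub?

27

There are 26 hubs acting as pigeonholes.
With 26 packages we could place one in each, avoiding any repeat.
One more forces some class to hold 2, so 26 + 1 = 27.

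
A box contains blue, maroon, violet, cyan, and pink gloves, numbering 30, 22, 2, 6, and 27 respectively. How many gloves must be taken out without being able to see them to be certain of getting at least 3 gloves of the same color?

The worst case takes 2 gloves of each color without reaching 3 of any: 5 × 2 = 10.
The next glove must bring some color to 3, so 10 + 1 = 11.

11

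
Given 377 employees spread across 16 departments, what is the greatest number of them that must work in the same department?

24

The 377 employees fall into 16 departments.
If each of the 16 departments held at most 23, the total would be at most 16 × 23 = 368 < 377, a contradiction.
So at least one holds ⌈377/16⌉ = 24.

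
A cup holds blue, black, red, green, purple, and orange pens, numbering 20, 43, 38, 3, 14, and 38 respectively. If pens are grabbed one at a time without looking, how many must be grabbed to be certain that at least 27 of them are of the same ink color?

Treat the 6 ink colors as pigeonholes.
In the worst case we take at most 26 of each ink color, but all 20 blue, all 3 green, and all 14 purple (fewer than 26), giving 20 + 26 + 26 + 3 + 14 + 26 = 115.
One more pen then forces some ink color to 27, so 115 + 1 = 116.

116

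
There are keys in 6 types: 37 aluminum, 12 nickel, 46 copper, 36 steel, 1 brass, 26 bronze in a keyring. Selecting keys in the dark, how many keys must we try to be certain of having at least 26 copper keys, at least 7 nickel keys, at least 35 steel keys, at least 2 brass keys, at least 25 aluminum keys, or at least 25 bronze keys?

115

The worst case stops just short of every target: 24 aluminum, 6 nickel, 25 copper, 34 steel, 1 brass, 24 bronze — 24 + 6 + 25 + 34 + 1 + 24 = 114 keys.
One more key must push some type to its target, so 114 + 1 = 115.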